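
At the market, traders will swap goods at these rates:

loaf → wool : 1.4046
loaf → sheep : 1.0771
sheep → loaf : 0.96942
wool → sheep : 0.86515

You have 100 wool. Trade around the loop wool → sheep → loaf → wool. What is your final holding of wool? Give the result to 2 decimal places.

100 wool × 0.86515 = 86.515 sheep
86.515 sheep × 0.96942 = 83.8693713 loaf
83.8693713 loaf × 1.4046 = 117.80291892798 wool

117.80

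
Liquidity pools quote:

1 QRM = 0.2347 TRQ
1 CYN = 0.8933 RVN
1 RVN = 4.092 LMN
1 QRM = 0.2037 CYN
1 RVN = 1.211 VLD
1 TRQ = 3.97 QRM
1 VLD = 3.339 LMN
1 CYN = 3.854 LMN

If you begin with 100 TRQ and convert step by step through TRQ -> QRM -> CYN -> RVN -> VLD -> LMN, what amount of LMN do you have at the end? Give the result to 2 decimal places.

292.11

100 TRQ × 3.97 = 397 QRM
397 QRM × 0.2037 = 80.8689 CYN
80.8689 CYN × 0.8933 = 72.24018837 RVN
72.24018837 RVN × 1.211 = 87.48286811607 VLD
87.48286811607 VLD × 3.339 = 292.10529663955773 LMN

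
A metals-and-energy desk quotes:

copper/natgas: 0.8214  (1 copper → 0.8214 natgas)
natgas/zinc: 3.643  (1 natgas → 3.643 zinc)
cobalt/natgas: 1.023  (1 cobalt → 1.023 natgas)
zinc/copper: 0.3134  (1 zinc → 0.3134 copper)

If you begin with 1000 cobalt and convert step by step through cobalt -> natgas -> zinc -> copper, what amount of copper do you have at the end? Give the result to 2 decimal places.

1167.98

1000 cobalt × 1.023 = 1023 natgas
1023 natgas × 3.643 = 3726.789 zinc
3726.789 zinc × 0.3134 = 1167.9756726 copper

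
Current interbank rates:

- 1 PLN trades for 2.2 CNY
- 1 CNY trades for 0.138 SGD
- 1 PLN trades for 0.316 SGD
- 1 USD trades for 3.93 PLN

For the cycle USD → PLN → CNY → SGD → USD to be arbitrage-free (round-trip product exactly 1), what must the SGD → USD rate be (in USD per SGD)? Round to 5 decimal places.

0.83812

Known legs of the cycle: 3.93 × 2.2 × 0.138 = 1.193148
For no arbitrage the full-cycle product must be 1, so the missing rate is 1 / 1.193148 ≈ 0.8381190.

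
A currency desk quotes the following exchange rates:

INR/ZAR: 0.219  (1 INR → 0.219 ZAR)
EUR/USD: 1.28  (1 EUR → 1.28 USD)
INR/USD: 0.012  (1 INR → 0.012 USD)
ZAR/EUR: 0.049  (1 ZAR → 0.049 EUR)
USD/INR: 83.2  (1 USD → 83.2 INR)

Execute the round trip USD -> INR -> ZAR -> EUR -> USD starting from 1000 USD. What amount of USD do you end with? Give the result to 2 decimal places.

1142.81

1000 USD × 83.2 = 83200 INR
83200 INR × 0.219 = 18220.8 ZAR
18220.8 ZAR × 0.049 = 892.8192 EUR
892.8192 EUR × 1.28 = 1142.808576 USD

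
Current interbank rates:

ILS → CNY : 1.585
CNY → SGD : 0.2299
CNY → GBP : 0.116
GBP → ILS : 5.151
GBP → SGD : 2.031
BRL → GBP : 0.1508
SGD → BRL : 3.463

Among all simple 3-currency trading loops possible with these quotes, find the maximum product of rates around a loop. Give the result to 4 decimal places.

GBP→SGD→BRL→GBP: 2.031 × 3.463 × 0.1508 = 1.06063
GBP→ILS→CNY→GBP: 5.151 × 1.585 × 0.116 = 0.94706
Maximum is GBP→SGD→BRL→GBP at 1.0606; arbitrage exists.

1.0606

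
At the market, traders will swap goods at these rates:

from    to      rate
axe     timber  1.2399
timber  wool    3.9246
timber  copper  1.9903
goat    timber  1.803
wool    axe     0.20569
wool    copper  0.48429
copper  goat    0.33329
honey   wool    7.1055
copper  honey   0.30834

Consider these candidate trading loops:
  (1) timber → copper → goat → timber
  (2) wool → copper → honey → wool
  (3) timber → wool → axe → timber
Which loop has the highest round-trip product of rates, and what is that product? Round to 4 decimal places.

1.1960

(1) 1.9903 × 0.33329 × 1.803 = 1.19601
(2) 0.48429 × 0.30834 × 7.1055 = 1.06104
(3) 3.9246 × 0.20569 × 1.2399 = 1.00091
Highest is cycle (1) at 1.1960 (>1, arbitrage).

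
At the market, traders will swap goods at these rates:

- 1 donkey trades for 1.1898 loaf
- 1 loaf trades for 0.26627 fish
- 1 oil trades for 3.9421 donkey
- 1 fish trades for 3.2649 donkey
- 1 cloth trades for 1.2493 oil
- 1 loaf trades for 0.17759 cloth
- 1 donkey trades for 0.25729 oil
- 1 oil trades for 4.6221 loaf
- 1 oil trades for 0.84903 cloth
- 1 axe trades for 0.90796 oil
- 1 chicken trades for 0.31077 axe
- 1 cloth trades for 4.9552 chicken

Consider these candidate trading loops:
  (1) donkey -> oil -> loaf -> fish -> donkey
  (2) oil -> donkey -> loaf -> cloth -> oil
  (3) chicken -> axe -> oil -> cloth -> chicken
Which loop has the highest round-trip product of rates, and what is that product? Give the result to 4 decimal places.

1.1871

(1) 0.25729 × 4.6221 × 0.26627 × 3.2649 = 1.03384
(2) 3.9421 × 1.1898 × 0.17759 × 1.2493 = 1.04061
(3) 0.31077 × 0.90796 × 0.84903 × 4.9552 = 1.18711
Highest is cycle (3) at 1.1871 (>1, arbitrage).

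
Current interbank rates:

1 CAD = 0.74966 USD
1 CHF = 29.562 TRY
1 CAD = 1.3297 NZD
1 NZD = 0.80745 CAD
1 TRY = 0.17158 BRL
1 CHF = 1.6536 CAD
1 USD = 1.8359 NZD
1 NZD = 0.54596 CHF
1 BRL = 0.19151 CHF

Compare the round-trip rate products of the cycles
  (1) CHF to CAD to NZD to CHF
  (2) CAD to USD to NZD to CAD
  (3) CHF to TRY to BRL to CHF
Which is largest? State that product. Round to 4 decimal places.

1.2005

(1) 1.6536 × 1.3297 × 0.54596 = 1.20045
(2) 0.74966 × 1.8359 × 0.80745 = 1.11129
(3) 29.562 × 0.17158 × 0.19151 = 0.97139
Highest is cycle (1) at 1.2005 (>1, arbitrage).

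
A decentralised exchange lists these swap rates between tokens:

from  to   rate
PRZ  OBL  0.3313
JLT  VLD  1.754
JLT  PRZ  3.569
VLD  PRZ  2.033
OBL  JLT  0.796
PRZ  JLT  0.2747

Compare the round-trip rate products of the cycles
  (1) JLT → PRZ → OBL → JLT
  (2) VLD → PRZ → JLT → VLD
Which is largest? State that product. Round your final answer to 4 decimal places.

(1) 3.569 × 0.3313 × 0.796 = 0.94120
(2) 2.033 × 0.2747 × 1.754 = 0.97955
Highest is cycle (2) at 0.9795 (≤1, no arbitrage).

0.9795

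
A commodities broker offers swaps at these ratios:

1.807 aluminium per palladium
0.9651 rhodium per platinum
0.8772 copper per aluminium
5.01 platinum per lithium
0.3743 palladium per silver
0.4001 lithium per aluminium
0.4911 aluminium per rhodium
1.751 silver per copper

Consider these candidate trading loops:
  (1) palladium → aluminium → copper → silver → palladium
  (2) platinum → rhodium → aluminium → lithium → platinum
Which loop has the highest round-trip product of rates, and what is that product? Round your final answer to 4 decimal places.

1.0389

(1) 1.807 × 0.8772 × 1.751 × 0.3743 = 1.03887
(2) 0.9651 × 0.4911 × 0.4001 × 5.01 = 0.95005
Highest is cycle (1) at 1.0389 (>1, arbitrage).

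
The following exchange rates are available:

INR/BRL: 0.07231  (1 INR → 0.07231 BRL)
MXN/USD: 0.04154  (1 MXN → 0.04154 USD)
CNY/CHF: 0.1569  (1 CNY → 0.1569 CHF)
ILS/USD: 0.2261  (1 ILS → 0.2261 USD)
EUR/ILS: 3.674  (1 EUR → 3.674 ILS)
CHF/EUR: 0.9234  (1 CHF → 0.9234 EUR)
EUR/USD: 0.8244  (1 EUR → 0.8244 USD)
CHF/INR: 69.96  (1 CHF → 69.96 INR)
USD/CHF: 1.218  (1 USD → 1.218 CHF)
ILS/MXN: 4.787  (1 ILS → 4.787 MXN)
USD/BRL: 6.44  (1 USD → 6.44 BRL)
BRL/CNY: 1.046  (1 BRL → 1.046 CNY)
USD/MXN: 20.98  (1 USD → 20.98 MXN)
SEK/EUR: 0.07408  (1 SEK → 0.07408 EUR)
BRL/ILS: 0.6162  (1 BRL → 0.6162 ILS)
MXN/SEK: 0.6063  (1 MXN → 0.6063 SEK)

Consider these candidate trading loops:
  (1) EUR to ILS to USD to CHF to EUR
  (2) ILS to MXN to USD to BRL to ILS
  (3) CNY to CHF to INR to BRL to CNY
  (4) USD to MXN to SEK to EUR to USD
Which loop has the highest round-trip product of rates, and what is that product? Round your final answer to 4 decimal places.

0.9343

(1) 3.674 × 0.2261 × 1.218 × 0.9234 = 0.93428
(2) 4.787 × 0.04154 × 6.44 × 0.6162 = 0.78911
(3) 0.1569 × 69.96 × 0.07231 × 1.046 = 0.83024
(4) 20.98 × 0.6063 × 0.07408 × 0.8244 = 0.77684
Highest is cycle (1) at 0.9343 (≤1, no arbitrage).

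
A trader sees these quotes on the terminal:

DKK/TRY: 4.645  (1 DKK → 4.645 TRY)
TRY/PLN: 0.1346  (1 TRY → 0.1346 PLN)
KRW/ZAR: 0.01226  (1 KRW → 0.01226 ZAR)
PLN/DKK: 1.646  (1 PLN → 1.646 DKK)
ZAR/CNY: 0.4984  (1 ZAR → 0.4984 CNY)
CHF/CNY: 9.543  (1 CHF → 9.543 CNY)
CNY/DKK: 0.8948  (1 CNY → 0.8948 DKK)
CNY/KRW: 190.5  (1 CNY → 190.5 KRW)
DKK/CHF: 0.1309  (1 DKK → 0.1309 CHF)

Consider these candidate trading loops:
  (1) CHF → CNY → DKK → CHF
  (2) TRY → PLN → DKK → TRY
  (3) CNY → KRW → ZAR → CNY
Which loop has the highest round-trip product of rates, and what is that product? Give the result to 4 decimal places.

1.1640

(1) 9.543 × 0.8948 × 0.1309 = 1.11777
(2) 0.1346 × 1.646 × 4.645 = 1.02911
(3) 190.5 × 0.01226 × 0.4984 = 1.16403
Highest is cycle (3) at 1.1640 (>1, arbitrage).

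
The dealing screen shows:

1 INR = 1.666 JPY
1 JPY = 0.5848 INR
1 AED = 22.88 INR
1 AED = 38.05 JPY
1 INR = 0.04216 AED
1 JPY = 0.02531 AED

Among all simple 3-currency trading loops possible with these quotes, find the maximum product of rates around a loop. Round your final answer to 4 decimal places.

0.9648

INR→JPY→AED→INR: 1.666 × 0.02531 × 22.88 = 0.96477
INR→AED→JPY→INR: 0.04216 × 38.05 × 0.5848 = 0.93813
Maximum is INR→JPY→AED→INR at 0.9648; no arbitrage — every cycle loses value.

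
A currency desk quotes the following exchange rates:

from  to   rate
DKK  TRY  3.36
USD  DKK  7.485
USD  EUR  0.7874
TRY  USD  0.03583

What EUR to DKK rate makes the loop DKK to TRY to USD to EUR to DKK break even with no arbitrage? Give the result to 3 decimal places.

Known legs of the cycle: 3.36 × 0.03583 × 0.7874 = 0.09479414112
For no arbitrage the full-cycle product must be 1, so the missing rate is 1 / 0.09479414112 ≈ 10.54918.

10.549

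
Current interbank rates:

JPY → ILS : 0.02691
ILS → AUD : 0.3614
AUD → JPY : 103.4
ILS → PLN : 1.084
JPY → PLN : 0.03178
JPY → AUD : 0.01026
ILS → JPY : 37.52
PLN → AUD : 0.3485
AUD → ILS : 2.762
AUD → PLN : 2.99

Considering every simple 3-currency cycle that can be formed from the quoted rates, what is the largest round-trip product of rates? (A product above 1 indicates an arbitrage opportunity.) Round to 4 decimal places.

1.1452

PLN→AUD→JPY→PLN: 0.3485 × 103.4 × 0.03178 = 1.14519
JPY→AUD→ILS→JPY: 0.01026 × 2.762 × 37.52 = 1.06325
PLN→AUD→ILS→PLN: 0.3485 × 2.762 × 1.084 = 1.04341
JPY→ILS→AUD→JPY: 0.02691 × 0.3614 × 103.4 = 1.00559
Maximum is PLN→AUD→JPY→PLN at 1.1452; arbitrage exists.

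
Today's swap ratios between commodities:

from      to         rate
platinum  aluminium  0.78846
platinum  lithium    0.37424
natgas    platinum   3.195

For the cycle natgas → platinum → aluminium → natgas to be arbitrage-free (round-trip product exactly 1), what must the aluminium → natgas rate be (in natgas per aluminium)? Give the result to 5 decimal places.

0.39696

Known legs of the cycle: 3.195 × 0.78846 = 2.5191297
For no arbitrage the full-cycle product must be 1, so the missing rate is 1 / 2.5191297 ≈ 0.3969625.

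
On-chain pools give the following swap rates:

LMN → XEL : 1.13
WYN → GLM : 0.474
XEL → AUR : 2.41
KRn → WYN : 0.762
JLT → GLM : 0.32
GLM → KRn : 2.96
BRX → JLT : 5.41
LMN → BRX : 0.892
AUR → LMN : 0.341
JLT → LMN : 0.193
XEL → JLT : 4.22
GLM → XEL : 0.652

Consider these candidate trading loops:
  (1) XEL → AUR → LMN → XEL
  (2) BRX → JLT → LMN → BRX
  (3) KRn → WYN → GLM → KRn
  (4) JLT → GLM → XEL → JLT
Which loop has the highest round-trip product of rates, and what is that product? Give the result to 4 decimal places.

(1) 2.41 × 0.341 × 1.13 = 0.92865
(2) 5.41 × 0.193 × 0.892 = 0.93136
(3) 0.762 × 0.474 × 2.96 = 1.06912
(4) 0.32 × 0.652 × 4.22 = 0.88046
Highest is cycle (3) at 1.0691 (>1, arbitrage).

1.0691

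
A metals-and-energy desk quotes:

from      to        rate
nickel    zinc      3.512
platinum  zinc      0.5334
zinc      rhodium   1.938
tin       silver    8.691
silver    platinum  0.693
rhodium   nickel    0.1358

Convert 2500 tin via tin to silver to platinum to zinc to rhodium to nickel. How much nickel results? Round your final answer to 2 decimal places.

2500 tin × 8.691 = 21727.5 silver
21727.5 silver × 0.693 = 15057.1575 platinum
15057.1575 platinum × 0.5334 = 8031.4878105 zinc
8031.4878105 zinc × 1.938 = 15565.023376749 rhodium
15565.023376749 rhodium × 0.1358 = 2113.7301745625142 nickel

2113.73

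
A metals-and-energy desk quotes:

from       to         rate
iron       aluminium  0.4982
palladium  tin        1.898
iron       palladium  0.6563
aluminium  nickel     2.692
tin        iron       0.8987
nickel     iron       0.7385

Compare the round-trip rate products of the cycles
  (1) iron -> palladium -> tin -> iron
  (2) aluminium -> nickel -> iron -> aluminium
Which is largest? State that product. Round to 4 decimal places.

1.1195

(1) 0.6563 × 1.898 × 0.8987 = 1.11947
(2) 2.692 × 0.7385 × 0.4982 = 0.99044
Highest is cycle (1) at 1.1195 (>1, arbitrage).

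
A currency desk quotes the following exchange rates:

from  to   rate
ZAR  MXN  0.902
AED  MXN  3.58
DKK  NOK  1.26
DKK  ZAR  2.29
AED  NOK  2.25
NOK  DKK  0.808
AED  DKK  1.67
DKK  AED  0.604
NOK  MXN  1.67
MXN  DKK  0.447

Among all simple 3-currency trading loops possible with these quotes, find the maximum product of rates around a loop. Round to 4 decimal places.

AED→NOK→DKK→AED: 2.25 × 0.808 × 0.604 = 1.09807
MXN→DKK→AED→MXN: 0.447 × 0.604 × 3.58 = 0.96656
MXN→DKK→NOK→MXN: 0.447 × 1.26 × 1.67 = 0.94058
MXN→DKK→ZAR→MXN: 0.447 × 2.29 × 0.902 = 0.92331
Maximum is AED→NOK→DKK→AED at 1.0981; arbitrage exists.

1.0981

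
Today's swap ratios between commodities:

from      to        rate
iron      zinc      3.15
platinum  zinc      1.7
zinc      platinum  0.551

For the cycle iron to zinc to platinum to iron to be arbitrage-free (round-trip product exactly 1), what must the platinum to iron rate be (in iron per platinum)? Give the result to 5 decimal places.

Known legs of the cycle: 3.15 × 0.551 = 1.73565
For no arbitrage the full-cycle product must be 1, so the missing rate is 1 / 1.73565 ≈ 0.5761530.

0.57615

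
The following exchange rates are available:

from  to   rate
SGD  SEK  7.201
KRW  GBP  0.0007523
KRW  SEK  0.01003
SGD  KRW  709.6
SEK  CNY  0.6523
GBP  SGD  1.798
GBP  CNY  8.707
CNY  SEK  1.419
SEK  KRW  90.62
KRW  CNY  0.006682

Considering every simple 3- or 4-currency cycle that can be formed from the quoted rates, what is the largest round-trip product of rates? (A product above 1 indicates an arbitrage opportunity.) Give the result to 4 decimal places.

GBP→SGD→KRW→GBP: 1.798 × 709.6 × 0.0007523 = 0.95983
SEK→KRW→GBP→SGD→SEK: 90.62 × 0.0007523 × 1.798 × 7.201 = 0.88267
CNY→SEK→KRW→CNY: 1.419 × 90.62 × 0.006682 = 0.85924
CNY→SEK→KRW→GBP→CNY: 1.419 × 90.62 × 0.0007523 × 8.707 = 0.84230
Maximum is GBP→SGD→KRW→GBP at 0.9598; no arbitrage — every cycle loses value.

0.9598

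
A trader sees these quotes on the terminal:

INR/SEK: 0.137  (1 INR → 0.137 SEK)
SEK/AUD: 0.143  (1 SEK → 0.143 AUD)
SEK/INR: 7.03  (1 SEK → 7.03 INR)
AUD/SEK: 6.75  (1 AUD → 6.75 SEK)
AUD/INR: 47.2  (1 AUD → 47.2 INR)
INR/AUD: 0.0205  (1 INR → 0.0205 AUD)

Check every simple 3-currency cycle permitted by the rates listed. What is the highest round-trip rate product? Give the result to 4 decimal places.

0.9728

AUD→SEK→INR→AUD: 6.75 × 7.03 × 0.0205 = 0.97278
AUD→INR→SEK→AUD: 47.2 × 0.137 × 0.143 = 0.92470
Maximum is AUD→SEK→INR→AUD at 0.9728; no arbitrage — every cycle loses value.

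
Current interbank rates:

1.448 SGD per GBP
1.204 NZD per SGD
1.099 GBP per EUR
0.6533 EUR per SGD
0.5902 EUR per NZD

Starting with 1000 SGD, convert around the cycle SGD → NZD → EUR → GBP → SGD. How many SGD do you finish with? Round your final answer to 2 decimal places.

1000 SGD × 1.204 = 1204 NZD
1204 NZD × 0.5902 = 710.6008 EUR
710.6008 EUR × 1.099 = 780.9502792 GBP
780.9502792 GBP × 1.448 = 1130.8160042816 SGD

1130.82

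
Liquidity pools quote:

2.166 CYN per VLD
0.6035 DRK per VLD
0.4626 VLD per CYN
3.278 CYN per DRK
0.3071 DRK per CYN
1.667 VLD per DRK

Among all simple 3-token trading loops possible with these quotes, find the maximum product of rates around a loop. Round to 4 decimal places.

1.1089

CYN→DRK→VLD→CYN: 0.3071 × 1.667 × 2.166 = 1.10885
CYN→VLD→DRK→CYN: 0.4626 × 0.6035 × 3.278 = 0.91515
Maximum is CYN→DRK→VLD→CYN at 1.1089; arbitrage exists.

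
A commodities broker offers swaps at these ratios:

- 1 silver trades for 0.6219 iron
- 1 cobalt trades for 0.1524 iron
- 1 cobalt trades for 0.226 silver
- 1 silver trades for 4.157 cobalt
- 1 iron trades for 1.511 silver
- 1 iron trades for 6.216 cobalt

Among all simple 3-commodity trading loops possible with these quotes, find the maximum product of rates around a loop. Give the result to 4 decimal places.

0.9573

silver→cobalt→iron→silver: 4.157 × 0.1524 × 1.511 = 0.95726
silver→iron→cobalt→silver: 0.6219 × 6.216 × 0.226 = 0.87366
Maximum is silver→cobalt→iron→silver at 0.9573; no arbitrage — every cycle loses value.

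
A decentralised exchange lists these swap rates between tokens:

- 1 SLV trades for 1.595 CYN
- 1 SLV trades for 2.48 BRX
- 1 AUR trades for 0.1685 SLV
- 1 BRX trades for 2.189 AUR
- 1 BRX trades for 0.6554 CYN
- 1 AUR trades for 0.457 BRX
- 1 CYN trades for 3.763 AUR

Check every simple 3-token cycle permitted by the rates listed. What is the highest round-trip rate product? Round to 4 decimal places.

1.1271

BRX→CYN→AUR→BRX: 0.6554 × 3.763 × 0.457 = 1.12709
SLV→CYN→AUR→SLV: 1.595 × 3.763 × 0.1685 = 1.01133
SLV→BRX→AUR→SLV: 2.48 × 2.189 × 0.1685 = 0.91474
Maximum is BRX→CYN→AUR→BRX at 1.1271; arbitrage exists.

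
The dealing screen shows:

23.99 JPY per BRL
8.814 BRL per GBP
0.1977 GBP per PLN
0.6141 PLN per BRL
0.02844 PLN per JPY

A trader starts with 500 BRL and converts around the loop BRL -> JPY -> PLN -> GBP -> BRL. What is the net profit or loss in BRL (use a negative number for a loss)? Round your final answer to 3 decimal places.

500 BRL × 23.99 = 11995 JPY
11995 JPY × 0.02844 = 341.1378 PLN
341.1378 PLN × 0.1977 = 67.44294306 GBP
67.44294306 GBP × 8.814 = 594.44210013084 BRL
Net change: 594.44210013084 − 500 = 94.44210013084 BRL

94.442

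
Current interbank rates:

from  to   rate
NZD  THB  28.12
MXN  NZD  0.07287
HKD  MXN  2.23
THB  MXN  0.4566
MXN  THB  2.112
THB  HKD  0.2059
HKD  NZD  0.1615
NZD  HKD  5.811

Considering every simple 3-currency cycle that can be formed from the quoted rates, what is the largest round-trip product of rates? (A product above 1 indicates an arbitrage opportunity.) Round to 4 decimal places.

THB→HKD→MXN→THB: 0.2059 × 2.23 × 2.112 = 0.96974
NZD→HKD→MXN→NZD: 5.811 × 2.23 × 0.07287 = 0.94429
THB→MXN→NZD→THB: 0.4566 × 0.07287 × 28.12 = 0.93562
THB→HKD→NZD→THB: 0.2059 × 0.1615 × 28.12 = 0.93507
Maximum is THB→HKD→MXN→THB at 0.9697; no arbitrage — every cycle loses value.

0.9697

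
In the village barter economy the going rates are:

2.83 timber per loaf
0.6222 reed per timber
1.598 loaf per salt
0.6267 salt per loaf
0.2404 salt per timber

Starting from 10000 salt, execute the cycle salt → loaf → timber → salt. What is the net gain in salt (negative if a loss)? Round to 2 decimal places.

871.71

10000 salt × 1.598 = 15980 loaf
15980 loaf × 2.83 = 45223.4 timber
45223.4 timber × 0.2404 = 10871.70536 salt
Net change: 10871.70536 − 10000 = 871.70536 salt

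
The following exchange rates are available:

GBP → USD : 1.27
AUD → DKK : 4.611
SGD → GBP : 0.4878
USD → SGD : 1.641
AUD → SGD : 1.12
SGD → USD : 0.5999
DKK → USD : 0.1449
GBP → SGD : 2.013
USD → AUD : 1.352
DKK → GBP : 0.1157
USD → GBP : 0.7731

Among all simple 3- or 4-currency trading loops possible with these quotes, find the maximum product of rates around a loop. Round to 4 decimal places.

1.0166

GBP→USD→SGD→GBP: 1.27 × 1.641 × 0.4878 = 1.01661
GBP→USD→AUD→SGD→GBP: 1.27 × 1.352 × 1.12 × 0.4878 = 0.93808
GBP→SGD→USD→GBP: 2.013 × 0.5999 × 0.7731 = 0.93359
DKK→GBP→USD→AUD→DKK: 0.1157 × 1.27 × 1.352 × 4.611 = 0.91603
USD→AUD→SGD→USD: 1.352 × 1.12 × 0.5999 = 0.90839
DKK→USD→AUD→DKK: 0.1449 × 1.352 × 4.611 = 0.90332
Maximum is GBP→USD→SGD→GBP at 1.0166; arbitrage exists.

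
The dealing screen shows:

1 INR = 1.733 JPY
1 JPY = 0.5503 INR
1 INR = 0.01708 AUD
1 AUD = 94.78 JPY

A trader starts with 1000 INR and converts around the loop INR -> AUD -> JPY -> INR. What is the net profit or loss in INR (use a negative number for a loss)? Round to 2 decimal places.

1000 INR × 0.01708 = 17.08 AUD
17.08 AUD × 94.78 = 1618.8424 JPY
1618.8424 JPY × 0.5503 = 890.84897272 INR
Net change: 890.84897272 − 1000 = -109.15102728 INR

-109.15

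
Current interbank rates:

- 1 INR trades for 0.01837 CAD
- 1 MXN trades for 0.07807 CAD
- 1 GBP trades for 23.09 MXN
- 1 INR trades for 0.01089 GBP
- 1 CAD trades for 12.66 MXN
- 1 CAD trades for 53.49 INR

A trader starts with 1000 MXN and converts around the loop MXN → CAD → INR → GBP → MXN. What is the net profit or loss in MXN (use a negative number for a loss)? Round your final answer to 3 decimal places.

1000 MXN × 0.07807 = 78.07 CAD
78.07 CAD × 53.49 = 4175.9643 INR
4175.9643 INR × 0.01089 = 45.476251227 GBP
45.476251227 GBP × 23.09 = 1050.04664083143 MXN
Net change: 1050.04664083143 − 1000 = 50.04664083143 MXN

50.047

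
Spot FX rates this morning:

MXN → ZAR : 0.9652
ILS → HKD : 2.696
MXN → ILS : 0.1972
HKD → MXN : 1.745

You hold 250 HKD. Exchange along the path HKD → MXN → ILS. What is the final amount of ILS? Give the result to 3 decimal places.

250 HKD × 1.745 = 436.25 MXN
436.25 MXN × 0.1972 = 86.0285 ILS

86.029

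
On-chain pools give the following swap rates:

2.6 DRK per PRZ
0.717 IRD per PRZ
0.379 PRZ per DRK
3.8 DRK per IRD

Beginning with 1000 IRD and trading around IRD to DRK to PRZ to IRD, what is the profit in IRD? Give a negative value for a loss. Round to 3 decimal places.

32.623

1000 IRD × 3.8 = 3800 DRK
3800 DRK × 0.379 = 1440.2 PRZ
1440.2 PRZ × 0.717 = 1032.6234 IRD
Net change: 1032.6234 − 1000 = 32.6234 IRD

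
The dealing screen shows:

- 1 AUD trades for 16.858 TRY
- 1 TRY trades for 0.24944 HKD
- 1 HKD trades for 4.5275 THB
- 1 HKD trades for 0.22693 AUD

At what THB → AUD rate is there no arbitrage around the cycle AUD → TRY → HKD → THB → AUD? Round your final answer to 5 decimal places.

0.05253

Known legs of the cycle: 16.858 × 0.24944 × 4.5275 = 19.0384069768
For no arbitrage the full-cycle product must be 1, so the missing rate is 1 / 19.0384069768 ≈ 0.0525254.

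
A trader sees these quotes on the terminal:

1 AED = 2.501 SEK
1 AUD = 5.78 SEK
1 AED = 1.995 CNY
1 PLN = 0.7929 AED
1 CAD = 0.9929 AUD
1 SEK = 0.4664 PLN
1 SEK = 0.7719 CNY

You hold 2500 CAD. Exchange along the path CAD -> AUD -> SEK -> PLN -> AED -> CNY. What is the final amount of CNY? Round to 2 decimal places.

2500 CAD × 0.9929 = 2482.25 AUD
2482.25 AUD × 5.78 = 14347.405 SEK
14347.405 SEK × 0.4664 = 6691.629692 PLN
6691.629692 PLN × 0.7929 = 5305.7931827868 AED
5305.7931827868 AED × 1.995 = 10585.057399659666 CNY

10585.06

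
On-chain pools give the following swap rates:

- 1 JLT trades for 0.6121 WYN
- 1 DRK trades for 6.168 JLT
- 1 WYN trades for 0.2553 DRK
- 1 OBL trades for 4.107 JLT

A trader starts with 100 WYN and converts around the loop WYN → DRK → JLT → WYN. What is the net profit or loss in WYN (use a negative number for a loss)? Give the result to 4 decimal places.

-3.6132

100 WYN × 0.2553 = 25.53 DRK
25.53 DRK × 6.168 = 157.46904 JLT
157.46904 JLT × 0.6121 = 96.386799384 WYN
Net change: 96.386799384 − 100 = -3.613200616 WYN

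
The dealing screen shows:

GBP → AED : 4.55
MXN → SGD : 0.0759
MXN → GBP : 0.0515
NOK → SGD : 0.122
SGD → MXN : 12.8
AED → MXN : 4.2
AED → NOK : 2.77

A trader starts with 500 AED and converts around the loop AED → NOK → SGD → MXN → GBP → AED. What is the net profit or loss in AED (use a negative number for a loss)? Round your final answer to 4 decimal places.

500 AED × 2.77 = 1385 NOK
1385 NOK × 0.122 = 168.97 SGD
168.97 SGD × 12.8 = 2162.816 MXN
2162.816 MXN × 0.0515 = 111.385024 GBP
111.385024 GBP × 4.55 = 506.8018592 AED
Net change: 506.8018592 − 500 = 6.8018592 AED

6.8019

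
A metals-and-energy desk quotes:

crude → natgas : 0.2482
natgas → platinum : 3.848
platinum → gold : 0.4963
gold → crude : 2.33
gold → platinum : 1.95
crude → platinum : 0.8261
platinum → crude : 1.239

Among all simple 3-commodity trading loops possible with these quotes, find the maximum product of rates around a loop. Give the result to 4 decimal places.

crude→natgas→platinum→crude: 0.2482 × 3.848 × 1.239 = 1.18334
crude→platinum→gold→crude: 0.8261 × 0.4963 × 2.33 = 0.95528
Maximum is crude→natgas→platinum→crude at 1.1833; arbitrage exists.

1.1833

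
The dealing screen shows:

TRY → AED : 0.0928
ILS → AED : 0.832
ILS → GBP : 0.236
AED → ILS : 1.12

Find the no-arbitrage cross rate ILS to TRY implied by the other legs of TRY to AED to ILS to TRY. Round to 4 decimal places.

Known legs of the cycle: 0.0928 × 1.12 = 0.103936
For no arbitrage the full-cycle product must be 1, so the missing rate is 1 / 0.103936 ≈ 9.621305.

9.6213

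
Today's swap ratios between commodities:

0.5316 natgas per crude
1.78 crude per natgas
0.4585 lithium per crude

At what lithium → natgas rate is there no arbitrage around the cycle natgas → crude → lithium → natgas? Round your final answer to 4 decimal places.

1.2253

Known legs of the cycle: 1.78 × 0.4585 = 0.81613
For no arbitrage the full-cycle product must be 1, so the missing rate is 1 / 0.81613 ≈ 1.225295.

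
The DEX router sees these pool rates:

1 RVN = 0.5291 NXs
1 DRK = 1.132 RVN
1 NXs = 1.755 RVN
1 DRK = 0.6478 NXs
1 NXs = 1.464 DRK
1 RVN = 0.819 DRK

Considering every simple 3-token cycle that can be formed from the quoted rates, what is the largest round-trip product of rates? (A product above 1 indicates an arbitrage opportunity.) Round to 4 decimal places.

NXs→RVN→DRK→NXs: 1.755 × 0.819 × 0.6478 = 0.93111
NXs→DRK→RVN→NXs: 1.464 × 1.132 × 0.5291 = 0.87685
Maximum is NXs→RVN→DRK→NXs at 0.9311; no arbitrage — every cycle loses value.

0.9311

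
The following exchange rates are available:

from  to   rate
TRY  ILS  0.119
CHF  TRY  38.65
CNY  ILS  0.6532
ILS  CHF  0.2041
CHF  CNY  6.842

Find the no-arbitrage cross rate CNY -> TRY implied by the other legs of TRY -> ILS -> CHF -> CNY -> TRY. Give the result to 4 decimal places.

6.0177

Known legs of the cycle: 0.119 × 0.2041 × 6.842 = 0.1661778118
For no arbitrage the full-cycle product must be 1, so the missing rate is 1 / 0.1661778118 ≈ 6.017651.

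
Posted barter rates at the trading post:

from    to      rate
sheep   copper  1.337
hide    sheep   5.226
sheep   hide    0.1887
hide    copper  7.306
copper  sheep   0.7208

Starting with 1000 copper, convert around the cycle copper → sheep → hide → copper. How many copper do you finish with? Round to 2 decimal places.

1000 copper × 0.7208 = 720.8 sheep
720.8 sheep × 0.1887 = 136.01496 hide
136.01496 hide × 7.306 = 993.72529776 copper

993.73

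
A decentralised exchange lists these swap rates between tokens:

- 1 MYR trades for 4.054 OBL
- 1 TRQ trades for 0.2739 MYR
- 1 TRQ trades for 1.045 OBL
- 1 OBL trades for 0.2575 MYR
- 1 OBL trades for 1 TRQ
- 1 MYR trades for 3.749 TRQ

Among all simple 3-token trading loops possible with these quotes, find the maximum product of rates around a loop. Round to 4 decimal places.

TRQ→MYR→OBL→TRQ: 0.2739 × 4.054 × 1 = 1.11039
TRQ→OBL→MYR→TRQ: 1.045 × 0.2575 × 3.749 = 1.00881
Maximum is TRQ→MYR→OBL→TRQ at 1.1104; arbitrage exists.

1.1104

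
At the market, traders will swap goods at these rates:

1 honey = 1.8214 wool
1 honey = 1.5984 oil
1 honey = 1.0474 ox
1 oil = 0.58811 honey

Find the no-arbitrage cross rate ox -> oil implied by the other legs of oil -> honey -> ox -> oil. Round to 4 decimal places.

Known legs of the cycle: 0.58811 × 1.0474 = 0.615986414
For no arbitrage the full-cycle product must be 1, so the missing rate is 1 / 0.615986414 ≈ 1.623412.

1.6234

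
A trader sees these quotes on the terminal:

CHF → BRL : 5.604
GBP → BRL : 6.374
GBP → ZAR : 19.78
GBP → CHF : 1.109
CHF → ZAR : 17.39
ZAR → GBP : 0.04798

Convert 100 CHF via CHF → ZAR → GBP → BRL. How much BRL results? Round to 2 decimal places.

100 CHF × 17.39 = 1739 ZAR
1739 ZAR × 0.04798 = 83.43722 GBP
83.43722 GBP × 6.374 = 531.82884028 BRL

531.83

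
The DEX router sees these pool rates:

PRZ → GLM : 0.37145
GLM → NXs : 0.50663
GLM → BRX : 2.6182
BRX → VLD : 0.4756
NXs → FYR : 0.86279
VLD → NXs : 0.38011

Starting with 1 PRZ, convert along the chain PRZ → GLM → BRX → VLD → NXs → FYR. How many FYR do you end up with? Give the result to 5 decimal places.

1 PRZ × 0.37145 = 0.37145 GLM
0.37145 GLM × 2.6182 = 0.97253039 BRX
0.97253039 BRX × 0.4756 = 0.462535453484 VLD
0.462535453484 VLD × 0.38011 = 0.17581435122380324 NXs
0.17581435122380324 NXs × 0.86279 = 0.1516908640923851974396 FYR

0.15169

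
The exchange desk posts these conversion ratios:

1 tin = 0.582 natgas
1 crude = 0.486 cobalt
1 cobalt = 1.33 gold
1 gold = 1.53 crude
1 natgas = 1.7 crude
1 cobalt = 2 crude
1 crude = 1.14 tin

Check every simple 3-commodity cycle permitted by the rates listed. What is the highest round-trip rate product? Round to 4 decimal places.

1.1279

tin→natgas→crude→tin: 0.582 × 1.7 × 1.14 = 1.12792
gold→crude→cobalt→gold: 1.53 × 0.486 × 1.33 = 0.98896
Maximum is tin→natgas→crude→tin at 1.1279; arbitrage exists.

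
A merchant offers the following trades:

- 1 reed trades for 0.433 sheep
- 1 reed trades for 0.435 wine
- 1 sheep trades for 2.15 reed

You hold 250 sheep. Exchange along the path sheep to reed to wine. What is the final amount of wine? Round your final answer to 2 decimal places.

233.81

250 sheep × 2.15 = 537.5 reed
537.5 reed × 0.435 = 233.8125 wine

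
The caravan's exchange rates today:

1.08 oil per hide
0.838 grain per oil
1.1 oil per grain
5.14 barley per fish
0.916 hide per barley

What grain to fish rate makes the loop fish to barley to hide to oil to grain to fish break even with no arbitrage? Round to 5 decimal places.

Known legs of the cycle: 5.14 × 0.916 × 1.08 × 0.838 = 4.2611455296
For no arbitrage the full-cycle product must be 1, so the missing rate is 1 / 4.2611455296 ≈ 0.2346787.

0.23468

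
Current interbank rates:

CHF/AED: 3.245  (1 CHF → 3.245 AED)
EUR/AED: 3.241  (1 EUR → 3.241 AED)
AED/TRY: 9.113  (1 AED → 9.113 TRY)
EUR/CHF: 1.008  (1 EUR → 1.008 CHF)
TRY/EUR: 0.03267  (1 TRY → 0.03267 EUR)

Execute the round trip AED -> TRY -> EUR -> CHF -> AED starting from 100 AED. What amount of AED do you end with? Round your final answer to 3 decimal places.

100 AED × 9.113 = 911.3 TRY
911.3 TRY × 0.03267 = 29.772171 EUR
29.772171 EUR × 1.008 = 30.010348368 CHF
30.010348368 CHF × 3.245 = 97.38358045416 AED

97.384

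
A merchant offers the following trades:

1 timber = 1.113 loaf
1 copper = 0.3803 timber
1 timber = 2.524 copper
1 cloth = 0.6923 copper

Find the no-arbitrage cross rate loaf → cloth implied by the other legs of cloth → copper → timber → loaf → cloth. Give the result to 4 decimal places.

3.4126

Known legs of the cycle: 0.6923 × 0.3803 × 1.113 = 0.29303252097
For no arbitrage the full-cycle product must be 1, so the missing rate is 1 / 0.29303252097 ≈ 3.412591.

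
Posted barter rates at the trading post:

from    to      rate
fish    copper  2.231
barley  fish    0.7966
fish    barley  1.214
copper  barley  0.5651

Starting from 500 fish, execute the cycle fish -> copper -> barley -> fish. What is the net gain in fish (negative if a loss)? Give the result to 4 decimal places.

2.1520

500 fish × 2.231 = 1115.5 copper
1115.5 copper × 0.5651 = 630.36905 barley
630.36905 barley × 0.7966 = 502.15198523 fish
Net change: 502.15198523 − 500 = 2.15198523 fish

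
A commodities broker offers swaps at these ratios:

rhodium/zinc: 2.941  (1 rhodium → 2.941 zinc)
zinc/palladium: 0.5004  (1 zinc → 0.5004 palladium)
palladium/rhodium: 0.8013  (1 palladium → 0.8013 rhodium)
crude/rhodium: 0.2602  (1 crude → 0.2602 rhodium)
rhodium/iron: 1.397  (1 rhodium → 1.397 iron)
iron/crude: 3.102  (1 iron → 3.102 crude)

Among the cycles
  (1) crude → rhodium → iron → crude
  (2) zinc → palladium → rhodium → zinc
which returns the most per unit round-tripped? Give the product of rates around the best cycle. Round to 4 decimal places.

1.1793

(1) 0.2602 × 1.397 × 3.102 = 1.12758
(2) 0.5004 × 0.8013 × 2.941 = 1.17925
Highest is cycle (2) at 1.1793 (>1, arbitrage).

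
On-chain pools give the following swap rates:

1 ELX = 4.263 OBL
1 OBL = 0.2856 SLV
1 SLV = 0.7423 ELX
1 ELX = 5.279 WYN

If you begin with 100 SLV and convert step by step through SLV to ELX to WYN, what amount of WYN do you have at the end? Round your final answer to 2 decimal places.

391.86

100 SLV × 0.7423 = 74.23 ELX
74.23 ELX × 5.279 = 391.86017 WYN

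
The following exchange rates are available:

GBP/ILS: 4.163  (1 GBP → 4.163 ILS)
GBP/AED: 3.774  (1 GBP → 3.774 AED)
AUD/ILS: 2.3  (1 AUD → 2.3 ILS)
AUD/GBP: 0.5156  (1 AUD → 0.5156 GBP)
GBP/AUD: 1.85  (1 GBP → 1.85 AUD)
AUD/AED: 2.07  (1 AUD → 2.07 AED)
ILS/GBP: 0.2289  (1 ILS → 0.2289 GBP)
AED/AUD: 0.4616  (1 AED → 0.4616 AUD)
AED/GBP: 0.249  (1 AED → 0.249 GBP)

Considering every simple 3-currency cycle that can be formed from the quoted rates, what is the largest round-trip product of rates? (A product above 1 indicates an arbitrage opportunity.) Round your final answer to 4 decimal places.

ILS→GBP→AUD→ILS: 0.2289 × 1.85 × 2.3 = 0.97397
AUD→AED→GBP→AUD: 2.07 × 0.249 × 1.85 = 0.95355
AUD→GBP→AED→AUD: 0.5156 × 3.774 × 0.4616 = 0.89822
Maximum is ILS→GBP→AUD→ILS at 0.9740; no arbitrage — every cycle loses value.

0.9740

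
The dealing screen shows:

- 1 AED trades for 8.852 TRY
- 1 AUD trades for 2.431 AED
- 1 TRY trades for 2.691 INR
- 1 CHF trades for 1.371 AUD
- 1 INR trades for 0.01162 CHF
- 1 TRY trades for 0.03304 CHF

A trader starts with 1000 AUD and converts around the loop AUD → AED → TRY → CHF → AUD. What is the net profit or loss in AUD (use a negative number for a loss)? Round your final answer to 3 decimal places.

1000 AUD × 2.431 = 2431 AED
2431 AED × 8.852 = 21519.212 TRY
21519.212 TRY × 0.03304 = 710.99476448 CHF
710.99476448 CHF × 1.371 = 974.77382210208 AUD
Net change: 974.77382210208 − 1000 = -25.22617789792 AUD

-25.226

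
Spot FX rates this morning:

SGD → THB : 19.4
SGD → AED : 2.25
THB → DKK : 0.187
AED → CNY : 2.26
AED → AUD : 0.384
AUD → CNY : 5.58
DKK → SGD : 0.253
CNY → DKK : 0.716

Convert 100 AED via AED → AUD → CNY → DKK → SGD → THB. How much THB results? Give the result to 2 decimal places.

100 AED × 0.384 = 38.4 AUD
38.4 AUD × 5.58 = 214.272 CNY
214.272 CNY × 0.716 = 153.418752 DKK
153.418752 DKK × 0.253 = 38.814944256 SGD
38.814944256 SGD × 19.4 = 753.0099185664 THB

753.01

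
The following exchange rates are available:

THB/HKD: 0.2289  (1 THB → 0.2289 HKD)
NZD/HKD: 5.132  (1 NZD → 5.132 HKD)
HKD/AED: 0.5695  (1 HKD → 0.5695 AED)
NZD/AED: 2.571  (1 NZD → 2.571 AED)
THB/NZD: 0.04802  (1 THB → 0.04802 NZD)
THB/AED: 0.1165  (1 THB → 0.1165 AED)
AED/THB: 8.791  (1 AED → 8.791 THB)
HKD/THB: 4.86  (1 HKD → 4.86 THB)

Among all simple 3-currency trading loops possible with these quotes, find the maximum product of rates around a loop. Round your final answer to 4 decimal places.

HKD→THB→NZD→HKD: 4.86 × 0.04802 × 5.132 = 1.19769
AED→THB→HKD→AED: 8.791 × 0.2289 × 0.5695 = 1.14598
AED→THB→NZD→AED: 8.791 × 0.04802 × 2.571 = 1.08533
Maximum is HKD→THB→NZD→HKD at 1.1977; arbitrage exists.

1.1977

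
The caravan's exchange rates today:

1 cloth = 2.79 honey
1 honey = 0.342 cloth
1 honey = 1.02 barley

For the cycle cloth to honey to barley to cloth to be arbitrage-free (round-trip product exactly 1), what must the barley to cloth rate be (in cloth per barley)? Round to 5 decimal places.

Known legs of the cycle: 2.79 × 1.02 = 2.8458
For no arbitrage the full-cycle product must be 1, so the missing rate is 1 / 2.8458 ≈ 0.3513950.

0.35140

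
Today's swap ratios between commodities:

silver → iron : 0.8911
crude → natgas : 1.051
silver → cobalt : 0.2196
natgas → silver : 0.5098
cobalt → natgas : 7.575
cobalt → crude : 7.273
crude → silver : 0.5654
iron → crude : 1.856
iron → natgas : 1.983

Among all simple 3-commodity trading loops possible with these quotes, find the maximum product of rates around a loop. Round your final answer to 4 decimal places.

crude→silver→iron→crude: 0.5654 × 0.8911 × 1.856 = 0.93510
crude→silver→cobalt→crude: 0.5654 × 0.2196 × 7.273 = 0.90303
natgas→silver→iron→natgas: 0.5098 × 0.8911 × 1.983 = 0.90084
cobalt→natgas→silver→cobalt: 7.575 × 0.5098 × 0.2196 = 0.84804
Maximum is crude→silver→iron→crude at 0.9351; no arbitrage — every cycle loses value.

0.9351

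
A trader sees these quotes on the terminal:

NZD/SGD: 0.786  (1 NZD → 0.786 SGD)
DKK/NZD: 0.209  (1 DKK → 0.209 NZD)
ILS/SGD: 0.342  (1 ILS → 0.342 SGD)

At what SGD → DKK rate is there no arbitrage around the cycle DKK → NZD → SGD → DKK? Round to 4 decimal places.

6.0874

Known legs of the cycle: 0.209 × 0.786 = 0.164274
For no arbitrage the full-cycle product must be 1, so the missing rate is 1 / 0.164274 ≈ 6.087391.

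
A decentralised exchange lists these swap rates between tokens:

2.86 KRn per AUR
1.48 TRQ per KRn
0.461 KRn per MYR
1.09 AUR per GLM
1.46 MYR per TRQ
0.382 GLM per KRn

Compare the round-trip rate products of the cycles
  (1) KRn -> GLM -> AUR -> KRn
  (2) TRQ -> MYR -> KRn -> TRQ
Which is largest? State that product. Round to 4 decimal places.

(1) 0.382 × 1.09 × 2.86 = 1.19085
(2) 1.46 × 0.461 × 1.48 = 0.99613
Highest is cycle (1) at 1.1908 (>1, arbitrage).

1.1908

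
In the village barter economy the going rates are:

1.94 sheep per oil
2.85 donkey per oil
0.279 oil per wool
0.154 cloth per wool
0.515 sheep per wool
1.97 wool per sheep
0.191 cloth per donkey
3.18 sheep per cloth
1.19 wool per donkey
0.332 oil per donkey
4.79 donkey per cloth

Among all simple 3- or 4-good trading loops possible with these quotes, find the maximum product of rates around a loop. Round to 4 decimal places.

wool→oil→sheep→wool: 0.279 × 1.94 × 1.97 = 1.06628
wool→cloth→sheep→wool: 0.154 × 3.18 × 1.97 = 0.96475
wool→oil→donkey→wool: 0.279 × 2.85 × 1.19 = 0.94623
wool→cloth→donkey→wool: 0.154 × 4.79 × 1.19 = 0.87782
Maximum is wool→oil→sheep→wool at 1.0663; arbitrage exists.

1.0663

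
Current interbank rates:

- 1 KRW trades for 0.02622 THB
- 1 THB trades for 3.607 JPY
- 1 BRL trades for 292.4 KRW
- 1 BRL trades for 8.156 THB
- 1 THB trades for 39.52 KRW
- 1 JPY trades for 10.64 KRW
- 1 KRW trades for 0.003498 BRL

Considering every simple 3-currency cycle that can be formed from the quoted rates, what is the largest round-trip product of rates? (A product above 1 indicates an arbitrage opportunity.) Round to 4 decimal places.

1.1275

THB→KRW→BRL→THB: 39.52 × 0.003498 × 8.156 = 1.12749
THB→JPY→KRW→THB: 3.607 × 10.64 × 0.02622 = 1.00628
Maximum is THB→KRW→BRL→THB at 1.1275; arbitrage exists.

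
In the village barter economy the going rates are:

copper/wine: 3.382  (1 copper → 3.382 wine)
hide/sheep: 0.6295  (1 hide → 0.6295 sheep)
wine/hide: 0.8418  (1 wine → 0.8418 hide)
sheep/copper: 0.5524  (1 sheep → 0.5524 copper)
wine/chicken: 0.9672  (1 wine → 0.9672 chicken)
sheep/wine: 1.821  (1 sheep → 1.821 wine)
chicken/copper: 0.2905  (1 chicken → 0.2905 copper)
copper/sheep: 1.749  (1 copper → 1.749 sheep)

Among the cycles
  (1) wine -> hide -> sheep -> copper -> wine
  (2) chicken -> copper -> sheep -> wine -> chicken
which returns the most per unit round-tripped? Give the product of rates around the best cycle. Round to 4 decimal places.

(1) 0.8418 × 0.6295 × 0.5524 × 3.382 = 0.98999
(2) 0.2905 × 1.749 × 1.821 × 0.9672 = 0.89487
Highest is cycle (1) at 0.9900 (≤1, no arbitrage).

0.9900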